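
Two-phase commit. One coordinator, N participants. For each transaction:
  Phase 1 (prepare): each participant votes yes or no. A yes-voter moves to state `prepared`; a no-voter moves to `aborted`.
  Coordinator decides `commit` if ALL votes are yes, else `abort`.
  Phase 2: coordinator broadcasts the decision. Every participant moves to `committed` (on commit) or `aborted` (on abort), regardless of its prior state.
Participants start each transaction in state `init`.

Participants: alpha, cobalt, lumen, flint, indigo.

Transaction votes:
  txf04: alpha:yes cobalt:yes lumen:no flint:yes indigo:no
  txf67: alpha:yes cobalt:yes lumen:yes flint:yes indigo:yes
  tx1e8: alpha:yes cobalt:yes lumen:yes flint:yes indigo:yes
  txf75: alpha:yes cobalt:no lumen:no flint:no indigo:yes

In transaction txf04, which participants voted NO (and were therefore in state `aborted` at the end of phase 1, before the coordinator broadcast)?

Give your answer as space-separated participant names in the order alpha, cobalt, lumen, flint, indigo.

Txn txf04 phase 1: alpha yes -> prepared; cobalt yes -> prepared; lumen no -> aborted; flint yes -> prepared; indigo no -> aborted

Answer: lumen indigo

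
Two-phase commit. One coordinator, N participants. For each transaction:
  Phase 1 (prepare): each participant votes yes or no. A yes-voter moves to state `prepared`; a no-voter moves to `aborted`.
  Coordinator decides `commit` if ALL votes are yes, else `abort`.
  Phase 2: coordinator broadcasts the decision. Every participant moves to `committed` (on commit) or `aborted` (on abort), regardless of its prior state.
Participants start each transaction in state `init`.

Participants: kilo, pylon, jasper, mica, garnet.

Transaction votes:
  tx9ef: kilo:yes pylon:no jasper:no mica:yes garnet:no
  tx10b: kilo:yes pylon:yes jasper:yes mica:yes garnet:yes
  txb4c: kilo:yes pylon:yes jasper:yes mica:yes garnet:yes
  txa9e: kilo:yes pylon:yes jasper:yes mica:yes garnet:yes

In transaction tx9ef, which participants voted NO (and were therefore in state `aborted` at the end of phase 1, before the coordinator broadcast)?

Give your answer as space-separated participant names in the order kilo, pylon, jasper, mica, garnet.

Txn tx9ef phase 1: kilo yes -> prepared; pylon no -> aborted; jasper no -> aborted; mica yes -> prepared; garnet no -> aborted

Answer: pylon jasper garnet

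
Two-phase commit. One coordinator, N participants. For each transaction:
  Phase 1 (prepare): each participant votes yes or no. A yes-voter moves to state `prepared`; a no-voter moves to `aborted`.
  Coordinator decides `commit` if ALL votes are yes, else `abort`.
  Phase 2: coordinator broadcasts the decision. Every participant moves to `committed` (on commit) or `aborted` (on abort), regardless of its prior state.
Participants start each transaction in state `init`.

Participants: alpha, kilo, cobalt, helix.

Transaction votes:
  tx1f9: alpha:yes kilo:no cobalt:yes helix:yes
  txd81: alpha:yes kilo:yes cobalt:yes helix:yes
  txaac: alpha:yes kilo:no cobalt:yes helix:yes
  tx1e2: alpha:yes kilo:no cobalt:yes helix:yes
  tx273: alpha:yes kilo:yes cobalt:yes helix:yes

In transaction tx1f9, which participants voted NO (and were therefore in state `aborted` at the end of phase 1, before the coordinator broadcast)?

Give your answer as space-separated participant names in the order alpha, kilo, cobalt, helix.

Txn tx1f9 phase 1: alpha yes -> prepared; kilo no -> aborted; cobalt yes -> prepared; helix yes -> prepared

Answer: kilo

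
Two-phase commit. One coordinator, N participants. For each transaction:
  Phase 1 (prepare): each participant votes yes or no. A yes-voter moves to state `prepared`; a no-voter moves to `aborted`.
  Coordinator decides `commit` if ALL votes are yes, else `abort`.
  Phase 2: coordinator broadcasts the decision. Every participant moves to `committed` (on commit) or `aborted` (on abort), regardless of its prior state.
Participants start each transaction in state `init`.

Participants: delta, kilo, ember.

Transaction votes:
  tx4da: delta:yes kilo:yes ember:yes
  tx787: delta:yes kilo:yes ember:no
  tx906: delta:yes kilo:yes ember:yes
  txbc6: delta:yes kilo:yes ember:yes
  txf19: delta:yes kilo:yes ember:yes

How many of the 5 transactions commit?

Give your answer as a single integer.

Answer: 4

Derivation:
tx4da: all yes -> commit (commits=1)
tx787: no from ember -> abort (commits=1)
tx906: all yes -> commit (commits=2)
txbc6: all yes -> commit (commits=3)
txf19: all yes -> commit (commits=4)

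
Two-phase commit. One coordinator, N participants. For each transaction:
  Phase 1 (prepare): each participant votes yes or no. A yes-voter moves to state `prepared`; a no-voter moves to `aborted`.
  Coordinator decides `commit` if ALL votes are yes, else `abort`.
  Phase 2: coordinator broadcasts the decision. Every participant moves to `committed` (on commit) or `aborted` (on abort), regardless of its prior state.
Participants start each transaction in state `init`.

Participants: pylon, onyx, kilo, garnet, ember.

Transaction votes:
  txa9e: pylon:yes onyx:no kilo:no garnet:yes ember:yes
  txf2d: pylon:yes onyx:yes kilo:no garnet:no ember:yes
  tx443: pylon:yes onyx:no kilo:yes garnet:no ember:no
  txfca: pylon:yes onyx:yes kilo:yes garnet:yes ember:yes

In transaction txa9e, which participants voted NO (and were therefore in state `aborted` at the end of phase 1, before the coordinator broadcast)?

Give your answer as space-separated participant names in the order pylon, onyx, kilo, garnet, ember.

Answer: onyx kilo

Derivation:
Txn txa9e phase 1: pylon yes -> prepared; onyx no -> aborted; kilo no -> aborted; garnet yes -> prepared; ember yes -> prepared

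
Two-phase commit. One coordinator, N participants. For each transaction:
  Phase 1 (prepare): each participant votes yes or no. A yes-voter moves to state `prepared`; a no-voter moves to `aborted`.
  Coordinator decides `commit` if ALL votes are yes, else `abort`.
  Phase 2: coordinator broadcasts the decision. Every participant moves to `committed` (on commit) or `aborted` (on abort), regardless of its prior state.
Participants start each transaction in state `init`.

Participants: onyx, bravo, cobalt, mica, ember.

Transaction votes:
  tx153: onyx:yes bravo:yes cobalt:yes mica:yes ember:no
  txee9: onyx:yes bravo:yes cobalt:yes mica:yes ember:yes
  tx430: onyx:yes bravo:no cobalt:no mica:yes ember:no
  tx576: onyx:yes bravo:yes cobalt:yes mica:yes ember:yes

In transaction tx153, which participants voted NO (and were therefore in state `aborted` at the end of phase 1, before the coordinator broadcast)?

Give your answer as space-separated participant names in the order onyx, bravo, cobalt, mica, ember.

Txn tx153 phase 1: onyx yes -> prepared; bravo yes -> prepared; cobalt yes -> prepared; mica yes -> prepared; ember no -> aborted

Answer: ember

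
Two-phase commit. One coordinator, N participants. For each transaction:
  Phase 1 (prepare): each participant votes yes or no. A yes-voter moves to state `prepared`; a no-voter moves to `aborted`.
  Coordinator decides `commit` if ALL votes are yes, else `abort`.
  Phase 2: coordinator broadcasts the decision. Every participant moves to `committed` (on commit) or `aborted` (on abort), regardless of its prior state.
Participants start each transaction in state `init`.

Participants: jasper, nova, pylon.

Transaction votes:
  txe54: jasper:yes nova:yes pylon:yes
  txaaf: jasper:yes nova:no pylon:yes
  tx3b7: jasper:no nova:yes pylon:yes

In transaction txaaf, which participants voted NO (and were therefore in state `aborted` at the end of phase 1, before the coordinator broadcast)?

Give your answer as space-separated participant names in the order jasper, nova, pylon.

Txn txaaf phase 1: jasper yes -> prepared; nova no -> aborted; pylon yes -> prepared

Answer: nova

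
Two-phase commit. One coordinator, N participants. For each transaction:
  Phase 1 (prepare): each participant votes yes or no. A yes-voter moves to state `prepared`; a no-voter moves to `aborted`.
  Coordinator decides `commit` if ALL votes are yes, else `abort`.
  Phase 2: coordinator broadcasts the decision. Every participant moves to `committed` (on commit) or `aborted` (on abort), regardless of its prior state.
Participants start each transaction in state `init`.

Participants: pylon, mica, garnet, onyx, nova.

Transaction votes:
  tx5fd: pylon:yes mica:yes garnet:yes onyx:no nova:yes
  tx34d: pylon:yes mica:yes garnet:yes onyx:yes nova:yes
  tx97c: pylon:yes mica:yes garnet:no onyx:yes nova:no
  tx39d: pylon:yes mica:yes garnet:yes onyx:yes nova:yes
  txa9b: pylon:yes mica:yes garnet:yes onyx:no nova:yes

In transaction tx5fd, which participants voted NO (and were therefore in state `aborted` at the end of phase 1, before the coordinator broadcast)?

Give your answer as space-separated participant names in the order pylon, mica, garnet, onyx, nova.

Answer: onyx

Derivation:
Txn tx5fd phase 1: pylon yes -> prepared; mica yes -> prepared; garnet yes -> prepared; onyx no -> aborted; nova yes -> prepared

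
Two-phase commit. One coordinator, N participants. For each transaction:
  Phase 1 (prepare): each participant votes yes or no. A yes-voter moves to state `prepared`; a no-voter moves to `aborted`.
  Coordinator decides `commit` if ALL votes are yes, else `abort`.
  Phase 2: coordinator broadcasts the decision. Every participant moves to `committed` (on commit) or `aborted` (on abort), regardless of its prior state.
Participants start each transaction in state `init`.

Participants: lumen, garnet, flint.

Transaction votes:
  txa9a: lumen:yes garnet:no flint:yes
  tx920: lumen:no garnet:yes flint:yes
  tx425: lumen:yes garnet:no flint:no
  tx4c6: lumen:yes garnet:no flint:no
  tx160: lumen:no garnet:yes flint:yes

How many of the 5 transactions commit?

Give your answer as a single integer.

txa9a: no from garnet -> abort (commits=0)
tx920: no from lumen -> abort (commits=0)
tx425: no from garnet, flint -> abort (commits=0)
tx4c6: no from garnet, flint -> abort (commits=0)
tx160: no from lumen -> abort (commits=0)

Answer: 0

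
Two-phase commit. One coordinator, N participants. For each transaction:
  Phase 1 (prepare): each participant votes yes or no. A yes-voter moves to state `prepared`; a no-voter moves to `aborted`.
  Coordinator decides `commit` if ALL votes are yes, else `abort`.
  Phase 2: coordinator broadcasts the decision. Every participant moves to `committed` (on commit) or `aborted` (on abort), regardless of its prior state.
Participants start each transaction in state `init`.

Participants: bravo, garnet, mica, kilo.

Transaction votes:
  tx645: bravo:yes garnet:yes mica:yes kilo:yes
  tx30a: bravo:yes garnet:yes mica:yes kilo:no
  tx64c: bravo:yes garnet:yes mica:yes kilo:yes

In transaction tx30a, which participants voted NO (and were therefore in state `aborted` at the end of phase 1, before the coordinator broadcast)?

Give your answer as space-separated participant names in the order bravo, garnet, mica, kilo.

Answer: kilo

Derivation:
Txn tx30a phase 1: bravo yes -> prepared; garnet yes -> prepared; mica yes -> prepared; kilo no -> aborted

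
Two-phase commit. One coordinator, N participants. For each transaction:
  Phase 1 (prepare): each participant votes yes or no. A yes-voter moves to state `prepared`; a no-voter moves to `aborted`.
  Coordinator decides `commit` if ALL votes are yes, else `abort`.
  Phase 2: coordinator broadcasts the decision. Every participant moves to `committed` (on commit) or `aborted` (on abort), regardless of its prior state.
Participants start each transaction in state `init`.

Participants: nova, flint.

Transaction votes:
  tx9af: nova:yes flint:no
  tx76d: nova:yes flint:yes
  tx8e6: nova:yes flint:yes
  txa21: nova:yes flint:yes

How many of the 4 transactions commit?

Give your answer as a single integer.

tx9af: no from flint -> abort (commits=0)
tx76d: all yes -> commit (commits=1)
tx8e6: all yes -> commit (commits=2)
txa21: all yes -> commit (commits=3)

Answer: 3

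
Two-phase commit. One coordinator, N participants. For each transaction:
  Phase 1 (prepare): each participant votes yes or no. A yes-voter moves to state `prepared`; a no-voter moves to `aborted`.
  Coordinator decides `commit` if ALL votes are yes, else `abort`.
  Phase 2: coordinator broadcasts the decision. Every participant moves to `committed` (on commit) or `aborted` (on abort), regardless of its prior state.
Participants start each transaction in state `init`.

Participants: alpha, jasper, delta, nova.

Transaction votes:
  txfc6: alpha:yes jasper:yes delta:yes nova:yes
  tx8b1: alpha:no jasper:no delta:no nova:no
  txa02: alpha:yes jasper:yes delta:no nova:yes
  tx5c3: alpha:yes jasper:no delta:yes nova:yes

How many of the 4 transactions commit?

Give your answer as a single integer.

Answer: 1

Derivation:
txfc6: all yes -> commit (commits=1)
tx8b1: no from alpha, jasper, delta, nova -> abort (commits=1)
txa02: no from delta -> abort (commits=1)
tx5c3: no from jasper -> abort (commits=1)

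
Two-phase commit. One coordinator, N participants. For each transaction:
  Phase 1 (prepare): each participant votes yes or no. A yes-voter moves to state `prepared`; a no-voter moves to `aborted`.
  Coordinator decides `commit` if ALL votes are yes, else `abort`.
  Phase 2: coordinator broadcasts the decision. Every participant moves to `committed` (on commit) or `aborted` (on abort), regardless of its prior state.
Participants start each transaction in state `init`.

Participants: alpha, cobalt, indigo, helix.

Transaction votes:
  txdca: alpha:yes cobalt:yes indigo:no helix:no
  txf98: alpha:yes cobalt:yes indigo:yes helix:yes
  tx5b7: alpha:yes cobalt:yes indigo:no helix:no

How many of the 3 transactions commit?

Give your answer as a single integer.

txdca: no from indigo, helix -> abort (commits=0)
txf98: all yes -> commit (commits=1)
tx5b7: no from indigo, helix -> abort (commits=1)

Answer: 1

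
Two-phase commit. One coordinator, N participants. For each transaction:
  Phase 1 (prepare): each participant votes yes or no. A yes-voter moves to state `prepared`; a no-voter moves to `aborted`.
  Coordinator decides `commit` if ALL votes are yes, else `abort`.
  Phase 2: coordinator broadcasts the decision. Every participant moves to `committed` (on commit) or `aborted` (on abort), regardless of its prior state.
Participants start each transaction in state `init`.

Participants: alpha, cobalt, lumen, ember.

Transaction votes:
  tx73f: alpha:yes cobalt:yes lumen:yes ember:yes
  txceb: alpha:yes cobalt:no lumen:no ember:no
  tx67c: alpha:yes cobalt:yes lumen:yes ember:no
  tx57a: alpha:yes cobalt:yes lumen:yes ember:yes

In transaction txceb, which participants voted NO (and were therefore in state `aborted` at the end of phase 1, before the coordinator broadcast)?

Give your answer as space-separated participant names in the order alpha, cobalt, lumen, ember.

Txn txceb phase 1: alpha yes -> prepared; cobalt no -> aborted; lumen no -> aborted; ember no -> aborted

Answer: cobalt lumen ember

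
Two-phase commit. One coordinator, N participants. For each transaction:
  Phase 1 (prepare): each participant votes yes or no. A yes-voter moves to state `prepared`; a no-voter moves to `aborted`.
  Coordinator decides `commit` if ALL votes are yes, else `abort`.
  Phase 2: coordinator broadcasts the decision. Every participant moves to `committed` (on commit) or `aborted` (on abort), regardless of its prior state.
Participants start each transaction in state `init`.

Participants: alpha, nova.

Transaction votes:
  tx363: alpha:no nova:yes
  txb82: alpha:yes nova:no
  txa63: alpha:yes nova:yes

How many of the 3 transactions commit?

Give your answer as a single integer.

Answer: 1

Derivation:
tx363: no from alpha -> abort (commits=0)
txb82: no from nova -> abort (commits=0)
txa63: all yes -> commit (commits=1)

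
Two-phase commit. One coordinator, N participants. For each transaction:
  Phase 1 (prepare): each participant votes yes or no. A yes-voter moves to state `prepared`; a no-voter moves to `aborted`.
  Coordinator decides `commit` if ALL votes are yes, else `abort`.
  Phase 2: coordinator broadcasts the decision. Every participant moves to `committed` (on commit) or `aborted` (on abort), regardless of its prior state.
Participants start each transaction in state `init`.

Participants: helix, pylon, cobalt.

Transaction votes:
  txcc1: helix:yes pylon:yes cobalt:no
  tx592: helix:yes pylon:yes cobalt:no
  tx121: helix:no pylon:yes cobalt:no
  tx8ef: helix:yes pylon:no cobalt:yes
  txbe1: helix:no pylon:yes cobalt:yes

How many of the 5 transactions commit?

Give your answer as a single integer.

Answer: 0

Derivation:
txcc1: no from cobalt -> abort (commits=0)
tx592: no from cobalt -> abort (commits=0)
tx121: no from helix, cobalt -> abort (commits=0)
tx8ef: no from pylon -> abort (commits=0)
txbe1: no from helix -> abort (commits=0)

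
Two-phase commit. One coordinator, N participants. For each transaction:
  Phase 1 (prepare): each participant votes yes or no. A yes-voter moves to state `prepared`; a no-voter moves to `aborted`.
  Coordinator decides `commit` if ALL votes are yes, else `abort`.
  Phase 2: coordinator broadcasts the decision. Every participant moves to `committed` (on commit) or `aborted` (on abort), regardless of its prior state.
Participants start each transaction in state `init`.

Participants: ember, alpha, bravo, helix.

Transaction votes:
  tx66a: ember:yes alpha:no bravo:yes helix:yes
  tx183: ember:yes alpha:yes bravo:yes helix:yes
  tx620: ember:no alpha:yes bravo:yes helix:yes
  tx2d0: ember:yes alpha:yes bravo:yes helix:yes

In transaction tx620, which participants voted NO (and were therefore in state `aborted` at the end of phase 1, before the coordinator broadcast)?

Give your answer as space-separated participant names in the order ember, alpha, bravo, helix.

Answer: ember

Derivation:
Txn tx620 phase 1: ember no -> aborted; alpha yes -> prepared; bravo yes -> prepared; helix yes -> prepared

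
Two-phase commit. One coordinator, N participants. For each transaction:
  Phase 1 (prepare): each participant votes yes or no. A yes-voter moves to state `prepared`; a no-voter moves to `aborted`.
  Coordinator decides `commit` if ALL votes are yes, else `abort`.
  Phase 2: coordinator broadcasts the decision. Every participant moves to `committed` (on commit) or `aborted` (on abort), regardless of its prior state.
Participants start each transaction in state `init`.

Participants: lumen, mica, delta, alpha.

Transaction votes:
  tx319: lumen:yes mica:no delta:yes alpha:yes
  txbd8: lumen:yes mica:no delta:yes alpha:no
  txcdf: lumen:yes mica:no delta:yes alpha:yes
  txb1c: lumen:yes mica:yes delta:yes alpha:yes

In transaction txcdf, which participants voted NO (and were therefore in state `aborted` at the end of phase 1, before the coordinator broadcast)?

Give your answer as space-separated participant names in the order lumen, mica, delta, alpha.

Txn txcdf phase 1: lumen yes -> prepared; mica no -> aborted; delta yes -> prepared; alpha yes -> prepared

Answer: mica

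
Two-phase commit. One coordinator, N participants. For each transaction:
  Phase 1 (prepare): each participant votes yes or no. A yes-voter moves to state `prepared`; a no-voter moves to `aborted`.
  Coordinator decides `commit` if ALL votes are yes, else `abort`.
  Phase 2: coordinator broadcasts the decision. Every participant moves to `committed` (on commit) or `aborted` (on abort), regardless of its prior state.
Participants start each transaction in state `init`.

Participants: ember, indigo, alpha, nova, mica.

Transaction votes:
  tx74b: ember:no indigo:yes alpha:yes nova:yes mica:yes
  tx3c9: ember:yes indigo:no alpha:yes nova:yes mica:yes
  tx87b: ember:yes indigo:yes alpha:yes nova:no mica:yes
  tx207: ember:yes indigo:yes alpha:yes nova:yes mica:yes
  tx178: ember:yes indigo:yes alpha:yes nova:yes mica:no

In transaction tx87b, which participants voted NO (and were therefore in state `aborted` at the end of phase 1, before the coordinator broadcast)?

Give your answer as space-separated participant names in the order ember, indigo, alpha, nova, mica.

Answer: nova

Derivation:
Txn tx87b phase 1: ember yes -> prepared; indigo yes -> prepared; alpha yes -> prepared; nova no -> aborted; mica yes -> prepared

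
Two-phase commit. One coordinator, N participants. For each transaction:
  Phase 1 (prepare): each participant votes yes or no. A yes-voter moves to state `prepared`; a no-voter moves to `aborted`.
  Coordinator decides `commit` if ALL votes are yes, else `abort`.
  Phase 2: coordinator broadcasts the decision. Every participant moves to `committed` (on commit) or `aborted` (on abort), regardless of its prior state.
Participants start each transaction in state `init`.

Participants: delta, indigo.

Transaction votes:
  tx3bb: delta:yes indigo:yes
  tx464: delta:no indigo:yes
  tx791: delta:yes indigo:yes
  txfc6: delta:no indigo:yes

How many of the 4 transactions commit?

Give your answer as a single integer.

Answer: 2

Derivation:
tx3bb: all yes -> commit (commits=1)
tx464: no from delta -> abort (commits=1)
tx791: all yes -> commit (commits=2)
txfc6: no from delta -> abort (commits=2)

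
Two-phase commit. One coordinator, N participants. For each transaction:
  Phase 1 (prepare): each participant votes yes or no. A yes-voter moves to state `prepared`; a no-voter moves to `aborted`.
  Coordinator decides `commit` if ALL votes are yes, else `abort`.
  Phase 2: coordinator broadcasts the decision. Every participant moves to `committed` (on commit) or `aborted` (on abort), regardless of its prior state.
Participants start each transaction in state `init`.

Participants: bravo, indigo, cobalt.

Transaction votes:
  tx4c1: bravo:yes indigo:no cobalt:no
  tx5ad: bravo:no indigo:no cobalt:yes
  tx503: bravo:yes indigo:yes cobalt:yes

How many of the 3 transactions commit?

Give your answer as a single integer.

tx4c1: no from indigo, cobalt -> abort (commits=0)
tx5ad: no from bravo, indigo -> abort (commits=0)
tx503: all yes -> commit (commits=1)

Answer: 1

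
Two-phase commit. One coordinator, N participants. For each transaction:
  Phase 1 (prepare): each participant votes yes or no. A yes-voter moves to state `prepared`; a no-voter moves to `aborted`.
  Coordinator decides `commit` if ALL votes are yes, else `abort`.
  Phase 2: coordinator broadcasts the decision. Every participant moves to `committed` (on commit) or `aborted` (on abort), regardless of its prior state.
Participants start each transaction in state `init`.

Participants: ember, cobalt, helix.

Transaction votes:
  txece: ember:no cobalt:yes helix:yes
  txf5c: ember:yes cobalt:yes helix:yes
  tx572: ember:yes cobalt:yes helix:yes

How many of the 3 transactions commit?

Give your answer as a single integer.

txece: no from ember -> abort (commits=0)
txf5c: all yes -> commit (commits=1)
tx572: all yes -> commit (commits=2)

Answer: 2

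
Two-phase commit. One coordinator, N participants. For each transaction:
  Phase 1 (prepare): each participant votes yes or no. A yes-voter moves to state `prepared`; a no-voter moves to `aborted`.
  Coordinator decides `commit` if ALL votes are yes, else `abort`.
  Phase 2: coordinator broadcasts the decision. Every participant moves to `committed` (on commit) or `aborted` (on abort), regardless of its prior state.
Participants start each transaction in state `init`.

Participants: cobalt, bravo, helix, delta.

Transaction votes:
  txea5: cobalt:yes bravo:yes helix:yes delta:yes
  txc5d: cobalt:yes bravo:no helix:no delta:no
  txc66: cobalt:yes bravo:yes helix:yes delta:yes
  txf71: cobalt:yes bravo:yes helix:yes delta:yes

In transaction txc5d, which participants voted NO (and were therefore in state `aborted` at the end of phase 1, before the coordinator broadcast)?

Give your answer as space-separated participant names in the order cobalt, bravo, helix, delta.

Txn txc5d phase 1: cobalt yes -> prepared; bravo no -> aborted; helix no -> aborted; delta no -> aborted

Answer: bravo helix delta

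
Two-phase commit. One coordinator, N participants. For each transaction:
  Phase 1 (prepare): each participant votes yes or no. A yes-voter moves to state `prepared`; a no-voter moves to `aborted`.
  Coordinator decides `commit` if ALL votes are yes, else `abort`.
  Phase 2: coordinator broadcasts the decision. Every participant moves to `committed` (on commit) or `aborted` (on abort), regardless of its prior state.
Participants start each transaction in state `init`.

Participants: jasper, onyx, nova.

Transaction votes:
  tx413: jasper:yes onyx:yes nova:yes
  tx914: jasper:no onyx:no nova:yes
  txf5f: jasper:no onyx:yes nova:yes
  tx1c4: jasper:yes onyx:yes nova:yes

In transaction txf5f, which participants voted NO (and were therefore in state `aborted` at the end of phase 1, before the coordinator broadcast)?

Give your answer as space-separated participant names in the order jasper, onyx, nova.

Txn txf5f phase 1: jasper no -> aborted; onyx yes -> prepared; nova yes -> prepared

Answer: jasper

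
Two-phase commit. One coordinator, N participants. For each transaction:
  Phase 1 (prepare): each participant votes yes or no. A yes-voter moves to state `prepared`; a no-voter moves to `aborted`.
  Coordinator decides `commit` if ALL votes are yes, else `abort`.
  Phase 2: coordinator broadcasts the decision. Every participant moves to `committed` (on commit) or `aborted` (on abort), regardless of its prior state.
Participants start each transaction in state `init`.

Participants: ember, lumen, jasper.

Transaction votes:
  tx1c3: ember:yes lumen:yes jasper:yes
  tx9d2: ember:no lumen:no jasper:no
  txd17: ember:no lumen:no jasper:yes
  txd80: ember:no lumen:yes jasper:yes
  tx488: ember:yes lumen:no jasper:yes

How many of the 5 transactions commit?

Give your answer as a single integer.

Answer: 1

Derivation:
tx1c3: all yes -> commit (commits=1)
tx9d2: no from ember, lumen, jasper -> abort (commits=1)
txd17: no from ember, lumen -> abort (commits=1)
txd80: no from ember -> abort (commits=1)
tx488: no from lumen -> abort (commits=1)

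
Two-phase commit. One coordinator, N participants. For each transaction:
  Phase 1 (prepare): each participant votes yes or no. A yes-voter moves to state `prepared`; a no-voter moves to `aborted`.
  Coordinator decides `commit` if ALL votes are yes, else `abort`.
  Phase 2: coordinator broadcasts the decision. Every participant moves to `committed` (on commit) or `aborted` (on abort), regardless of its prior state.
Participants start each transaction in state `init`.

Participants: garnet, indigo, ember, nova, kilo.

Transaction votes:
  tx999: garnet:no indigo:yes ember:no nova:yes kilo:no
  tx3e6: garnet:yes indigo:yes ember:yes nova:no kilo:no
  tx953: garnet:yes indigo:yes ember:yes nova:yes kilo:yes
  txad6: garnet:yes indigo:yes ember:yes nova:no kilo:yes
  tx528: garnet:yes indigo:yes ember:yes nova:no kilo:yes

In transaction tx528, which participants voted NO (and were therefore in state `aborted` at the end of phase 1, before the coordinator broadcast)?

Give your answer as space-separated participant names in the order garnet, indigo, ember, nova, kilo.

Txn tx528 phase 1: garnet yes -> prepared; indigo yes -> prepared; ember yes -> prepared; nova no -> aborted; kilo yes -> prepared

Answer: nova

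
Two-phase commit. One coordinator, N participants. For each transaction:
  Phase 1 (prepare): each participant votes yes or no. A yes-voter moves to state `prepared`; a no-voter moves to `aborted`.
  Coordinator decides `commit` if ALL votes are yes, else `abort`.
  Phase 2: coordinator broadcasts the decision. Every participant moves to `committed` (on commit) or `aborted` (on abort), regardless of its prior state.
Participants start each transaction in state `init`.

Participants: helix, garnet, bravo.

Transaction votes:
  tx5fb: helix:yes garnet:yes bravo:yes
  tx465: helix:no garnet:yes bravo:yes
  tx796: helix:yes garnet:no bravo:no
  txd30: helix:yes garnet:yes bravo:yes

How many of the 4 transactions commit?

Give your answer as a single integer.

tx5fb: all yes -> commit (commits=1)
tx465: no from helix -> abort (commits=1)
tx796: no from garnet, bravo -> abort (commits=1)
txd30: all yes -> commit (commits=2)

Answer: 2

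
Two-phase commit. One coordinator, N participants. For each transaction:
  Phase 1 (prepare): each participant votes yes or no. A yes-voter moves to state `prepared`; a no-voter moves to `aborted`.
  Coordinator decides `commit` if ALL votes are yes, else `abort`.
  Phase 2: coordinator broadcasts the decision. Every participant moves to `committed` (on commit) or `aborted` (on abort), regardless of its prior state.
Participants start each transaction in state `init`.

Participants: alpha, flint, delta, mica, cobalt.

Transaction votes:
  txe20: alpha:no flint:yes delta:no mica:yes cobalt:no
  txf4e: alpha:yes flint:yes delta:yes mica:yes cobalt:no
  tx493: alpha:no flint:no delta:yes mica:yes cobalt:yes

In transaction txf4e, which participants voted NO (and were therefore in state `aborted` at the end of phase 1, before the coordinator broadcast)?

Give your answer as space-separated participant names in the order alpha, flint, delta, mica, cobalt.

Answer: cobalt

Derivation:
Txn txf4e phase 1: alpha yes -> prepared; flint yes -> prepared; delta yes -> prepared; mica yes -> prepared; cobalt no -> aborted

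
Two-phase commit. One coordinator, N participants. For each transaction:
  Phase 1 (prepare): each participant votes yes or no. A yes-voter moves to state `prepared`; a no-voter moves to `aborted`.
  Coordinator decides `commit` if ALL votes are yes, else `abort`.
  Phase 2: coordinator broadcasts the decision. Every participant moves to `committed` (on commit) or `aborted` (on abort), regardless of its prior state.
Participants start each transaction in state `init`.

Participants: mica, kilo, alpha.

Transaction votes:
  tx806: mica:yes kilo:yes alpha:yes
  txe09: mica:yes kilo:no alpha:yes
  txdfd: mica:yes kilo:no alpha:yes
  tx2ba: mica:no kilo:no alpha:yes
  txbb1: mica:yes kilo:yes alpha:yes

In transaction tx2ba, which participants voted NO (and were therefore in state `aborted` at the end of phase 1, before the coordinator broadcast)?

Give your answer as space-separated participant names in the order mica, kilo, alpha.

Txn tx2ba phase 1: mica no -> aborted; kilo no -> aborted; alpha yes -> prepared

Answer: mica kilo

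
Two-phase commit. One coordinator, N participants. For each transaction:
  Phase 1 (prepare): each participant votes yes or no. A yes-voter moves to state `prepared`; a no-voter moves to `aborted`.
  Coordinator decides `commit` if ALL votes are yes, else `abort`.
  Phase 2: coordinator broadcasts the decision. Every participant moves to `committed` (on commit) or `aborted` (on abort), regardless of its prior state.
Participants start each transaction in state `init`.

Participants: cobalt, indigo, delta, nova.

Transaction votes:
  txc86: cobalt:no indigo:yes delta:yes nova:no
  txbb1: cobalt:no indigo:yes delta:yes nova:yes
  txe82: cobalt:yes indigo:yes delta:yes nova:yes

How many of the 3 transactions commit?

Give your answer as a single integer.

Answer: 1

Derivation:
txc86: no from cobalt, nova -> abort (commits=0)
txbb1: no from cobalt -> abort (commits=0)
txe82: all yes -> commit (commits=1)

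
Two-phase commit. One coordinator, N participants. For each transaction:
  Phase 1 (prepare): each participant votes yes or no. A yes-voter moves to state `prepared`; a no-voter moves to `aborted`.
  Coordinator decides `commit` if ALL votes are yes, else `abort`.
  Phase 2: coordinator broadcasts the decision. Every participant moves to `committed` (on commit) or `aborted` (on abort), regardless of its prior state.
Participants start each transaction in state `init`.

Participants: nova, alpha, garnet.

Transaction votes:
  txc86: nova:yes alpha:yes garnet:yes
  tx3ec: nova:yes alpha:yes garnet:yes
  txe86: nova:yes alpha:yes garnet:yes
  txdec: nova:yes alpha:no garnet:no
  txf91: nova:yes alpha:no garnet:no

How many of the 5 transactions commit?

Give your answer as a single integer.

Answer: 3

Derivation:
txc86: all yes -> commit (commits=1)
tx3ec: all yes -> commit (commits=2)
txe86: all yes -> commit (commits=3)
txdec: no from alpha, garnet -> abort (commits=3)
txf91: no from alpha, garnet -> abort (commits=3)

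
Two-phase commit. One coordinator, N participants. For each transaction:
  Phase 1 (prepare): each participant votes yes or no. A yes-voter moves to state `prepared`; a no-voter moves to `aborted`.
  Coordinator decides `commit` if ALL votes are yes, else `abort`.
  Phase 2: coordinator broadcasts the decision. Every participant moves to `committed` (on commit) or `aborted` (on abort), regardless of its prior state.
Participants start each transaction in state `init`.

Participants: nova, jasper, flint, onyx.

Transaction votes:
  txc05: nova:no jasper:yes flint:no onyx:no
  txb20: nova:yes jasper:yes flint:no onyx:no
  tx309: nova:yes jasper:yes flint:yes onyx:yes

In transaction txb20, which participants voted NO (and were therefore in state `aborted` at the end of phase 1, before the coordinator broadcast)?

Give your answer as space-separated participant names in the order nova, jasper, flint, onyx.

Txn txb20 phase 1: nova yes -> prepared; jasper yes -> prepared; flint no -> aborted; onyx no -> aborted

Answer: flint onyx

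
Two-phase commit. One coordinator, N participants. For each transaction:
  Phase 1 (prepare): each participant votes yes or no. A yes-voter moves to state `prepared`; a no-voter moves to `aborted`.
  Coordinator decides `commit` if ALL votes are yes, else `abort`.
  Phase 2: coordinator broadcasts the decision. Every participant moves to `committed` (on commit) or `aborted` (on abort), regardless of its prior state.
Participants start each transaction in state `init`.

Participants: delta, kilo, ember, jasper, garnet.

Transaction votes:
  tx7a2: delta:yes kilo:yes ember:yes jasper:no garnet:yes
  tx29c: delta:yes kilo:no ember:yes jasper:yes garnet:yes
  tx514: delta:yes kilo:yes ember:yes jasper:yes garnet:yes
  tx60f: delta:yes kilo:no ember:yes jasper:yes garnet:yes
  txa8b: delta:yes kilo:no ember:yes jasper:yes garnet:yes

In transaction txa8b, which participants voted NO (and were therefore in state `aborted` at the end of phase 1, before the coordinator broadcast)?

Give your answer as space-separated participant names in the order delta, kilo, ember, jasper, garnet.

Txn txa8b phase 1: delta yes -> prepared; kilo no -> aborted; ember yes -> prepared; jasper yes -> prepared; garnet yes -> prepared

Answer: kilo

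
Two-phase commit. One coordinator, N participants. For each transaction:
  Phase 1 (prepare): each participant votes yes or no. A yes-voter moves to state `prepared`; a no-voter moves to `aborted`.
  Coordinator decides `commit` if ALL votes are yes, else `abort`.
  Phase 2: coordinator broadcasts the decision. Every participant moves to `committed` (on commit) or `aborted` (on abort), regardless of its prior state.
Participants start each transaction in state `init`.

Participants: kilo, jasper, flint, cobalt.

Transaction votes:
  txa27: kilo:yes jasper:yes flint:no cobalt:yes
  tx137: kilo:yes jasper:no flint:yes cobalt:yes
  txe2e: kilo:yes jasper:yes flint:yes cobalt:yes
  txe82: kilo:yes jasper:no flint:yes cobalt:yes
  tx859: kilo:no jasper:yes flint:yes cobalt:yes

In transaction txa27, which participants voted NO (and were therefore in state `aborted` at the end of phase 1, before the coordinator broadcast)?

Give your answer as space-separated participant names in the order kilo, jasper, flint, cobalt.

Txn txa27 phase 1: kilo yes -> prepared; jasper yes -> prepared; flint no -> aborted; cobalt yes -> prepared

Answer: flint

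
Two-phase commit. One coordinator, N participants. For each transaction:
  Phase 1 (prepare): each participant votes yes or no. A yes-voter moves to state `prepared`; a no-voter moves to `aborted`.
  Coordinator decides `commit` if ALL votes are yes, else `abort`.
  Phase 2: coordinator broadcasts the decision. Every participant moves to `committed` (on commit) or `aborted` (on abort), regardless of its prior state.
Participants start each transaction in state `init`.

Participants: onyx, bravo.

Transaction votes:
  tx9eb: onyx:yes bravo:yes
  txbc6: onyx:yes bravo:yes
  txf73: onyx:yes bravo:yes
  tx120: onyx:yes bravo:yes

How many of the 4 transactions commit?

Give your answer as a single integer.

Answer: 4

Derivation:
tx9eb: all yes -> commit (commits=1)
txbc6: all yes -> commit (commits=2)
txf73: all yes -> commit (commits=3)
tx120: all yes -> commit (commits=4)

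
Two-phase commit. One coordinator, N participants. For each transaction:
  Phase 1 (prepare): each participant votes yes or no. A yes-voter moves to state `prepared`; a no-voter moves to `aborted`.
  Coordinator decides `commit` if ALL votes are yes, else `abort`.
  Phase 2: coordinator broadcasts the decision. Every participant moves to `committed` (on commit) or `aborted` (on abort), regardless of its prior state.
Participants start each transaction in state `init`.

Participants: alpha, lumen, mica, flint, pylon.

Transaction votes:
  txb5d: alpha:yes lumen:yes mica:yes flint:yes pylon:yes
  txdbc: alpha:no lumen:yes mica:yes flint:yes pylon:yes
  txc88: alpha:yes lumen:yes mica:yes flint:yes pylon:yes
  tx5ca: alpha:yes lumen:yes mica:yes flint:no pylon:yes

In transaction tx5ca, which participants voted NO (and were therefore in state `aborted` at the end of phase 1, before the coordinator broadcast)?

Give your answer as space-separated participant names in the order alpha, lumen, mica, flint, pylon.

Txn tx5ca phase 1: alpha yes -> prepared; lumen yes -> prepared; mica yes -> prepared; flint no -> aborted; pylon yes -> prepared

Answer: flint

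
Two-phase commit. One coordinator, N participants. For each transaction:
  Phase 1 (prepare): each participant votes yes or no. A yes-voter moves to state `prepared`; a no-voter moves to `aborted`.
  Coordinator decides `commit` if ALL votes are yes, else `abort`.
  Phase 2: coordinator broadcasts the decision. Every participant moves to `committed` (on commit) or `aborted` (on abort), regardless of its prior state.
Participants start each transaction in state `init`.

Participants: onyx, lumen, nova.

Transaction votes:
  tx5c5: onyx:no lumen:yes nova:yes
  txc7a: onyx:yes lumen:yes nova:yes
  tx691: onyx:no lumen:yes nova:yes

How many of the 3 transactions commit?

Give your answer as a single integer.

Answer: 1

Derivation:
tx5c5: no from onyx -> abort (commits=0)
txc7a: all yes -> commit (commits=1)
tx691: no from onyx -> abort (commits=1)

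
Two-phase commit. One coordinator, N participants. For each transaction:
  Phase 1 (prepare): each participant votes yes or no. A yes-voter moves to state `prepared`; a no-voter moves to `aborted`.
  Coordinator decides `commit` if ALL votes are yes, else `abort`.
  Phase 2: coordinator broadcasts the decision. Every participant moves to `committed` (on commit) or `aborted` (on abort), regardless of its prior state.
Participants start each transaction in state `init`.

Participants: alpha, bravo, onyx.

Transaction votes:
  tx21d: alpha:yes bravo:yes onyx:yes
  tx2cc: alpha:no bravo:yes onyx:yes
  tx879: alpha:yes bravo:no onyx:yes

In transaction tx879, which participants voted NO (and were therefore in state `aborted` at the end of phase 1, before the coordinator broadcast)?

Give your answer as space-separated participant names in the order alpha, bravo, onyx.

Answer: bravo

Derivation:
Txn tx879 phase 1: alpha yes -> prepared; bravo no -> aborted; onyx yes -> prepared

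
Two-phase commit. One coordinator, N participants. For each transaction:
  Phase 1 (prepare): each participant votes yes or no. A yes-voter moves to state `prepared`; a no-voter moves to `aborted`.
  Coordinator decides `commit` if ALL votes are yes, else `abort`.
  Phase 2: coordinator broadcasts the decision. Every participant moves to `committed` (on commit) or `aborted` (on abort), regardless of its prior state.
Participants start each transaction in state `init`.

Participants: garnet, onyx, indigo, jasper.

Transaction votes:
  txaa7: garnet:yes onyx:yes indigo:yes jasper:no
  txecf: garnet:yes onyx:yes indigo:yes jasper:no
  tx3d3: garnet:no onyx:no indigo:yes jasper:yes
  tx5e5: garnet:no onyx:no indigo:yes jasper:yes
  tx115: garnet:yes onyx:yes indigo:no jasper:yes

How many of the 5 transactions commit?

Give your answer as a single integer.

Answer: 0

Derivation:
txaa7: no from jasper -> abort (commits=0)
txecf: no from jasper -> abort (commits=0)
tx3d3: no from garnet, onyx -> abort (commits=0)
tx5e5: no from garnet, onyx -> abort (commits=0)
tx115: no from indigo -> abort (commits=0)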